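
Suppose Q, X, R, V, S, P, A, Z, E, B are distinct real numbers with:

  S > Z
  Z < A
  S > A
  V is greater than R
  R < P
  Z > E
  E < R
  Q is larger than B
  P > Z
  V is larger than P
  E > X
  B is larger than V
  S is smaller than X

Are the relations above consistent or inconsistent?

inconsistent

Chaining the given relations yields Z < A < S < X < E, so Z < E. But one relation states E < Z. These cannot both hold.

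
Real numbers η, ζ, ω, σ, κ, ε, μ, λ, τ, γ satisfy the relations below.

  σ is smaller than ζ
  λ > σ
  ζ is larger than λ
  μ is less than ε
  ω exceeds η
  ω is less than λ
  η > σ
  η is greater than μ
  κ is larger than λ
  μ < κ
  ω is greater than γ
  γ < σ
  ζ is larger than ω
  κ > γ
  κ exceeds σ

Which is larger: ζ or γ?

ζ

γ < σ and σ < η give γ < η.
With η < ω: γ < σ < η < ω.
With ω < λ: γ < σ < η < ω < λ.
Then λ < ζ extends the chain to ζ.
So γ < ζ; ζ is the larger of the two.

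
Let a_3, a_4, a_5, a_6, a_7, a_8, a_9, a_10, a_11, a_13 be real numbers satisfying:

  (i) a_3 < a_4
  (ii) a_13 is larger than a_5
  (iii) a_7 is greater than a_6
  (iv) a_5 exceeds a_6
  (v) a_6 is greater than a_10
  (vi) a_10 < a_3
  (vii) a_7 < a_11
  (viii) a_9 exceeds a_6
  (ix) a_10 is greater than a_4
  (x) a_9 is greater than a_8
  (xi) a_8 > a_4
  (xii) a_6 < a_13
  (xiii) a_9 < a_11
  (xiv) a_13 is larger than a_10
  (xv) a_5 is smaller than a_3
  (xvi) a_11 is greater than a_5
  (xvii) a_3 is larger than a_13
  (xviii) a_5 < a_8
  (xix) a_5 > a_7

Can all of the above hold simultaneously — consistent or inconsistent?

inconsistent

Chaining the given relations yields a_10 < a_6 < a_7 < a_5 < a_13 < a_3 < a_4, so a_10 < a_4. But one relation states a_4 < a_10. These cannot both hold.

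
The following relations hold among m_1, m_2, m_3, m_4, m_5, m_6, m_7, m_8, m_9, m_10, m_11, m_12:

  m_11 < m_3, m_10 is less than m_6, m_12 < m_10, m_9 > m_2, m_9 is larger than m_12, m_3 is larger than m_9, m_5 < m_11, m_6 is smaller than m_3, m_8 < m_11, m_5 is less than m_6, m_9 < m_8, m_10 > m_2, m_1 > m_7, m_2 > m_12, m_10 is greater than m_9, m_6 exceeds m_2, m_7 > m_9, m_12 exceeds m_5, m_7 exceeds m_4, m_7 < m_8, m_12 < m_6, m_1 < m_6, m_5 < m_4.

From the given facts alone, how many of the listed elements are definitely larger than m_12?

9

The elements the relations force above m_12 are m_2, m_9, m_7, m_8, m_1, m_10, m_11, m_6, m_3 — no chain reaches any other.
That is 9.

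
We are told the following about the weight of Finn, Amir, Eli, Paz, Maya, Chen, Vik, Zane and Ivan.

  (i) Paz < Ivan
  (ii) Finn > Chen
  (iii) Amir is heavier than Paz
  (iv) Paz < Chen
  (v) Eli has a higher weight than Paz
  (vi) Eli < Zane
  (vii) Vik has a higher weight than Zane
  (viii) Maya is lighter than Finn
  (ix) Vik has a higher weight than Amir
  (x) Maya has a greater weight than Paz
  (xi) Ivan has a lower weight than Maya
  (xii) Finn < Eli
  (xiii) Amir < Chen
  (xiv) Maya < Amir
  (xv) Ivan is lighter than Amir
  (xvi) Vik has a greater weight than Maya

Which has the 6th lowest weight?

Finn

The consecutive relations fix a unique order: Paz < Ivan < Maya < Amir < Chen < Finn < Eli < Zane < Vik.
The 6th smallest is Finn.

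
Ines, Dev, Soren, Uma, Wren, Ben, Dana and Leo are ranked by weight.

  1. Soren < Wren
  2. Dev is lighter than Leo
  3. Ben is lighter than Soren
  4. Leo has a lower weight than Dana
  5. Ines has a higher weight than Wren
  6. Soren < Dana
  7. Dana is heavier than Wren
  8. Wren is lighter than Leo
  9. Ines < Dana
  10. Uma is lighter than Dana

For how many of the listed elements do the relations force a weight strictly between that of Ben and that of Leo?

2

The relations place Ben below Leo. An element lies strictly between them when it is forced above Ben and also forced below Leo.
Above Ben: {Soren, Wren, Ines, Dana}. Below Leo: {Dev, Soren, Wren}.
Intersection: {Soren, Wren} — 2.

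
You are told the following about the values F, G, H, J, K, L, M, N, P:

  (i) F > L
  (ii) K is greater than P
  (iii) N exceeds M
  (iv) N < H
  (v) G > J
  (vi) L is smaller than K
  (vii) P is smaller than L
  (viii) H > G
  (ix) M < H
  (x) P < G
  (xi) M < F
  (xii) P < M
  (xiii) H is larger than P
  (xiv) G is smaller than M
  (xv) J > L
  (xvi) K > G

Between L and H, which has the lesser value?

The relevant relations are L < J; J < G; G < M; M < N; N < H.
Together: L < J < G < M < N < H.
So L < H; L is the smaller of the two.

L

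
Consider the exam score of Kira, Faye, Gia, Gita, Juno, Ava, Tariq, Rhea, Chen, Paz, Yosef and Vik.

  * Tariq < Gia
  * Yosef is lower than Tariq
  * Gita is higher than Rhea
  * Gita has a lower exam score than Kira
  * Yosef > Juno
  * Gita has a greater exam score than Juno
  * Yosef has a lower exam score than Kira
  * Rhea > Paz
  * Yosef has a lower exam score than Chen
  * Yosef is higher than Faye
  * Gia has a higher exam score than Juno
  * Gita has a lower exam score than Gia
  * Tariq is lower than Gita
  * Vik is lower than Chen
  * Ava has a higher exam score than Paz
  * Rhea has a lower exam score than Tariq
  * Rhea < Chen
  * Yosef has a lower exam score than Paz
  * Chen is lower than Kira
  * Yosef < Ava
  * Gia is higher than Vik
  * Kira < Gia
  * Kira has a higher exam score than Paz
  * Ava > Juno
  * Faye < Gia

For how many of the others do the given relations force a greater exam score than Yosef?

8

The elements the relations force above Yosef are Paz, Rhea, Ava, Tariq, Gita, Chen, Kira, Gia — no chain reaches any other.
That is 8.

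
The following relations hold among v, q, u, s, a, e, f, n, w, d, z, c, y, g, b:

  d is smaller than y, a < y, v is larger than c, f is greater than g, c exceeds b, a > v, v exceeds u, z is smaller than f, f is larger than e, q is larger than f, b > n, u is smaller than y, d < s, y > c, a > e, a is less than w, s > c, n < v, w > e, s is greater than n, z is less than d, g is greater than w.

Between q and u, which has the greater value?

Following the relations from u: u < v < a < w < g < f < q.
So u < q; q is the larger of the two.

q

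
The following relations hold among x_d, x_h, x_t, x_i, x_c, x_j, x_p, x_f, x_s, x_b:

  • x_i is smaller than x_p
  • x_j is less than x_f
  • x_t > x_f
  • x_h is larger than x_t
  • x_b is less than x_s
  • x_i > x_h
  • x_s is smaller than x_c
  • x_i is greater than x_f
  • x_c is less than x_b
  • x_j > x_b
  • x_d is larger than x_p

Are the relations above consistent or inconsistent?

We have x_b < x_s stated directly, yet also x_s < x_c < x_b by chaining the others — so x_s < x_b. Contradiction.

inconsistent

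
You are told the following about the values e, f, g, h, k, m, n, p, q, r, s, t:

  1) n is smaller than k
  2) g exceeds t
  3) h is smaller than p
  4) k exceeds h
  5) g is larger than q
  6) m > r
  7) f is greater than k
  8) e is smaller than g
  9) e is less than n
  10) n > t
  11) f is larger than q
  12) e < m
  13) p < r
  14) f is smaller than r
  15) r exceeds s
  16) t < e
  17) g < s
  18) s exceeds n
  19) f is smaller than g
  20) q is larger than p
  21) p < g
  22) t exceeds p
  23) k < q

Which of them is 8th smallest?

f

Chaining the given pairs: h < p < t < e < n < k < q < f < g < s < r < m.
The 8th smallest is f.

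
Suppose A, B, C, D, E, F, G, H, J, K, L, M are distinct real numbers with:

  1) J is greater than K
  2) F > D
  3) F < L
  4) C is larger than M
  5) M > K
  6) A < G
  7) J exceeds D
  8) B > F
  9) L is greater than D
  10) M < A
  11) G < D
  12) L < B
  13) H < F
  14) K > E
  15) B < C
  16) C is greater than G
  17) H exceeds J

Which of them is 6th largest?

Chaining the given pairs: E < K < M < A < G < D < J < H < F < L < B < C.
The 6th largest is J.

J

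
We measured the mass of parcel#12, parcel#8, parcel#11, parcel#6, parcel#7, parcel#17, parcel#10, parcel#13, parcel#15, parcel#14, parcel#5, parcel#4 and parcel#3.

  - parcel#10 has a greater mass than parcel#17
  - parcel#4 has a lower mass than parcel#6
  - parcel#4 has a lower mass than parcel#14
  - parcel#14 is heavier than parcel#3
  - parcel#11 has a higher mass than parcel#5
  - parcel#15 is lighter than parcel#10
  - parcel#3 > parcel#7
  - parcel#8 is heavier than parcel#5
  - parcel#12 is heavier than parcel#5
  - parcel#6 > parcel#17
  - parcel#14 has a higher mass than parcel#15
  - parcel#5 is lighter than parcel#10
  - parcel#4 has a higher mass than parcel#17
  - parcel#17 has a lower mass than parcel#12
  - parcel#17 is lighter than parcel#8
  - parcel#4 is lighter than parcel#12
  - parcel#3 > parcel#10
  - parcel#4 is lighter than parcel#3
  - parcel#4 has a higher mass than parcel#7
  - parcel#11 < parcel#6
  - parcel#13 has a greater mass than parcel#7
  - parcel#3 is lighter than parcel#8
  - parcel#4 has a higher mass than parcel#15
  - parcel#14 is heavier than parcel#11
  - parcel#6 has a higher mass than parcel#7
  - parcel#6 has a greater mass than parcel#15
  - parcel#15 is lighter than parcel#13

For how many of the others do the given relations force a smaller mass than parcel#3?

6

From parcel#3 the given relations immediately reach parcel#7, parcel#4, parcel#10.
From those, parcel#17, parcel#15, parcel#5 — 6 in total.
No other element is forced below parcel#3 by the given relations, so the count is 6.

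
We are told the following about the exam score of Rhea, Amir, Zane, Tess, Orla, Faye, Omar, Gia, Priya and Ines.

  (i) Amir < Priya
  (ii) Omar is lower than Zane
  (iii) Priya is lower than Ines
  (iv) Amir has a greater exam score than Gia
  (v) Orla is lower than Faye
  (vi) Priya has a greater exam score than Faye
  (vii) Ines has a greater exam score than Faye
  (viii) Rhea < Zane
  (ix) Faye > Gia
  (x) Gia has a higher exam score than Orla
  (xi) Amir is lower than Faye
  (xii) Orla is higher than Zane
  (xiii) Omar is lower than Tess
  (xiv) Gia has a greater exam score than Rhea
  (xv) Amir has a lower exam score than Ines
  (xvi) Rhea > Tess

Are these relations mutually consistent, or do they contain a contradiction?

consistent

The single ordering Omar < Tess < Rhea < Zane < Orla < Gia < Amir < Faye < Priya < Ines satisfies every listed relation, so no contradiction arises.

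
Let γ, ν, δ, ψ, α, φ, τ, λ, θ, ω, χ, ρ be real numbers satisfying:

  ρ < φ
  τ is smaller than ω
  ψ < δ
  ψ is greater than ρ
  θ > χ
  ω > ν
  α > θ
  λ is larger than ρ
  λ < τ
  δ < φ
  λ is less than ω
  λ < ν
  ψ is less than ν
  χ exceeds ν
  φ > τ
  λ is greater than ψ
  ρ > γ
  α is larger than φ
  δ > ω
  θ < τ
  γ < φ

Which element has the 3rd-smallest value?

ψ

The consecutive relations fix a unique order: γ < ρ < ψ < λ < ν < χ < θ < τ < ω < δ < φ < α.
Counting 3 from the smallest end gives ψ.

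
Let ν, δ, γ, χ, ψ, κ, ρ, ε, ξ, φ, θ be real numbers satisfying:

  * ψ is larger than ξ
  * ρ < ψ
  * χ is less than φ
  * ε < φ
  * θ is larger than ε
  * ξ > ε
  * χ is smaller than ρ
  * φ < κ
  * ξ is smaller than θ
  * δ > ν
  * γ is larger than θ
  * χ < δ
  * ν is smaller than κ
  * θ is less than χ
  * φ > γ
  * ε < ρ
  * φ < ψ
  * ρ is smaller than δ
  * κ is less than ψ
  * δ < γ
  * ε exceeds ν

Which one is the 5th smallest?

The consecutive relations fix a unique order: ν < ε < ξ < θ < χ < ρ < δ < γ < φ < κ < ψ.
Counting 5 from the smallest end gives χ.

χ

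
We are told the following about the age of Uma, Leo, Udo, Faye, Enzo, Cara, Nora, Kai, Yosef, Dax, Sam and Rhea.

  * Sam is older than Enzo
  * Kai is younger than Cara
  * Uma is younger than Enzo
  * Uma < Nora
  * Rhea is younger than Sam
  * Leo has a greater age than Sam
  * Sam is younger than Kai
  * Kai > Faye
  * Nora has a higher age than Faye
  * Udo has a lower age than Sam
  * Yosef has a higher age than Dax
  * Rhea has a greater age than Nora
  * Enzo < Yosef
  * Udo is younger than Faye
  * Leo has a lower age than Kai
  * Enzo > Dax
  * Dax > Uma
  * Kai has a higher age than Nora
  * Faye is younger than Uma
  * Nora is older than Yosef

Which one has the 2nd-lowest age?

The consecutive relations fix a unique order: Udo < Faye < Uma < Dax < Enzo < Yosef < Nora < Rhea < Sam < Leo < Kai < Cara.
Counting 2 from the smallest end gives Faye.

Faye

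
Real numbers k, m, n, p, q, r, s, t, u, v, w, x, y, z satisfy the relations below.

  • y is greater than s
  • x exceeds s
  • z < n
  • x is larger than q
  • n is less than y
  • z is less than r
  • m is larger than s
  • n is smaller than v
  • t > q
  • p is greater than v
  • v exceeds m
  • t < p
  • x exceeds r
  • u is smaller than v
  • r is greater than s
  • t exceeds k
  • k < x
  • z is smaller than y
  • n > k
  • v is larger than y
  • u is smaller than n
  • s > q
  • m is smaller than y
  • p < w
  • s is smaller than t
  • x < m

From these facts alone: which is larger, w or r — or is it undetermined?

w

r < x and x < m give r < m.
Then m < y extends the chain to y.
Then y < v extends the chain to v.
With v < p: r < x < m < y < v < p.
Then p < w extends the chain to w.
So w is larger.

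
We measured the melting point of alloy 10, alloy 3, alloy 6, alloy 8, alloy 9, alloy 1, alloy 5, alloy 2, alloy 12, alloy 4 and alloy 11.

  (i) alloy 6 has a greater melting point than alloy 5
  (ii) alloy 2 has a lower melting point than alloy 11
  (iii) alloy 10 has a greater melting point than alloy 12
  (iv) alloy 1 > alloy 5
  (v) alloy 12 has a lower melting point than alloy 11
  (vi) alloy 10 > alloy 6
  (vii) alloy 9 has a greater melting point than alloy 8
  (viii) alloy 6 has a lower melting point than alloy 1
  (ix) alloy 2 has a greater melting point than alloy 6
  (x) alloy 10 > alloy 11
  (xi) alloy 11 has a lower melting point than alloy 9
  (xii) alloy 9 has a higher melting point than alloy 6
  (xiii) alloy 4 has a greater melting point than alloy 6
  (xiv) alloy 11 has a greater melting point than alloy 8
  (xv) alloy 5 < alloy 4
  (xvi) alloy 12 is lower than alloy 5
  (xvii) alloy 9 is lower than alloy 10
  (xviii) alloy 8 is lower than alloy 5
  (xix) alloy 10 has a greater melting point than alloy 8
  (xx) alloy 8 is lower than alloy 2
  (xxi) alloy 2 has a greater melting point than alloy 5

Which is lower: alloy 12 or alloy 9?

Link the given pairs in sequence: alloy 12 < alloy 5; alloy 5 < alloy 6; alloy 6 < alloy 2; alloy 2 < alloy 11; alloy 11 < alloy 9.
Together: alloy 12 < alloy 5 < alloy 6 < alloy 2 < alloy 11 < alloy 9.
So alloy 12 < alloy 9; alloy 12 is the lower of the two.

alloy 12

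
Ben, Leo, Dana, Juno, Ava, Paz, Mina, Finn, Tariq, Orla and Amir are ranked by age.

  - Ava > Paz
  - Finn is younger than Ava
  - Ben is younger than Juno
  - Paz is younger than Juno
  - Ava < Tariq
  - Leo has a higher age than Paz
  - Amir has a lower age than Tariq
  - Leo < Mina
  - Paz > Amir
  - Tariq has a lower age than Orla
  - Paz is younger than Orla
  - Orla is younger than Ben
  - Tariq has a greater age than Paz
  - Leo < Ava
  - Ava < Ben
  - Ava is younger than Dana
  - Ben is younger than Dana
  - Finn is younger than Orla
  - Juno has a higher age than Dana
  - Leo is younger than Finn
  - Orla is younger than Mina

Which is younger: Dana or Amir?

Amir < Paz and Paz < Leo give Amir < Leo.
Then Leo < Finn extends the chain to Finn.
Then Finn < Ava extends the chain to Ava.
With Ava < Tariq: Amir < Paz < Leo < Finn < Ava < Tariq.
With Tariq < Orla: Amir < Paz < Leo < Finn < Ava < Tariq < Orla.
Then Orla < Ben extends the chain to Ben.
Then Ben < Dana extends the chain to Dana.
So Amir < Dana; Amir is the younger of the two.

Amir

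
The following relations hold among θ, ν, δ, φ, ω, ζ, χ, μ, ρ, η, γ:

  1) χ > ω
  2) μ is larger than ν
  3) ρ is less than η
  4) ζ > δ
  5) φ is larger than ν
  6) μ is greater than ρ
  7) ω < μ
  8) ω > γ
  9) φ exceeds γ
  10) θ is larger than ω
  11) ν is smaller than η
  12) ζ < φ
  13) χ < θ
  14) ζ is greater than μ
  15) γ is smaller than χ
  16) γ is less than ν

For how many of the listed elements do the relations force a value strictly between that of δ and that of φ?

The relations place δ below φ. An element lies strictly between them when it is forced above δ and also forced below φ.
Above δ: {ζ}. Below φ: {ρ, γ, ν, ω, μ, ζ}.
Intersection: {ζ} — 1.

1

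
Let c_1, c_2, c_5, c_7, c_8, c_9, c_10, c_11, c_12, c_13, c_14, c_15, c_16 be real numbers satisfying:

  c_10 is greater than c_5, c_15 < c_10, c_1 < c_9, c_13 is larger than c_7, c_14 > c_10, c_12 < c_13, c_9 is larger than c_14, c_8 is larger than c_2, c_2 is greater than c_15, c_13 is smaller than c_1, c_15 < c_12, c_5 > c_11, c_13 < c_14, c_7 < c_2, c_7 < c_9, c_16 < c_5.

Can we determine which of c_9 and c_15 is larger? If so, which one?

c_9

The relevant relations are c_15 < c_12; c_12 < c_13; c_13 < c_14; c_14 < c_9.
Chaining these gives c_15 < c_12 < c_13 < c_14 < c_9.
So c_9 is larger.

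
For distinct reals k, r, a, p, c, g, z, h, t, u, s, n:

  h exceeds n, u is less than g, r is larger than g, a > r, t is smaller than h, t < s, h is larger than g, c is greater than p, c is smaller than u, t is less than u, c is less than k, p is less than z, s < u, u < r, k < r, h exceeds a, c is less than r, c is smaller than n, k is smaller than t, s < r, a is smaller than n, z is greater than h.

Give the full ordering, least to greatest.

Nothing is placed below p, so it is least; from there p < c; c < k; k < t; t < s; s < u; u < g; g < r; r < a; a < n; n < h; h < z, each given directly.

p < c < k < t < s < u < g < r < a < n < h < z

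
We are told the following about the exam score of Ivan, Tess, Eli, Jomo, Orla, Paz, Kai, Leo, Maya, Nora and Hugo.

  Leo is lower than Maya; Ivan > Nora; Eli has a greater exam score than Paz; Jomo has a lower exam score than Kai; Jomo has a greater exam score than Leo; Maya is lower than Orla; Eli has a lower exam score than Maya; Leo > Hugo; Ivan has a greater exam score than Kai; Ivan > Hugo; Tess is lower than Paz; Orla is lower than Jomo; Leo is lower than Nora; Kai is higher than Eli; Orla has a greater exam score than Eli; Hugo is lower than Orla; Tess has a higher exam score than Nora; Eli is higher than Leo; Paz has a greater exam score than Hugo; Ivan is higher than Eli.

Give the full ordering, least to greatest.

The consecutive links are each given: Hugo < Leo; Leo < Nora; Nora < Tess; Tess < Paz; Paz < Eli; Eli < Maya; Maya < Orla; Orla < Jomo; Jomo < Kai; Kai < Ivan.

Hugo < Leo < Nora < Tess < Paz < Eli < Maya < Orla < Jomo < Kai < Ivan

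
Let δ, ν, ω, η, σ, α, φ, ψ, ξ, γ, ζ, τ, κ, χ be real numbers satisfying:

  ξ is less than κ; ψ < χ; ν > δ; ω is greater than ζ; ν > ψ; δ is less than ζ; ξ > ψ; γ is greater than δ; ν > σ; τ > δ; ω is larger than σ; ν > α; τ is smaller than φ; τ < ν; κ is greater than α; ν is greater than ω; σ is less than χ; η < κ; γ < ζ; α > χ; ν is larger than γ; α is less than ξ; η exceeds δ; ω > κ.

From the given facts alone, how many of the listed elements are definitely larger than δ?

Directly above δ: γ, τ, η, ζ, ν.
One step further: κ, φ, ω (8 so far).
No other element is forced above δ by the given relations, so the count is 8.

8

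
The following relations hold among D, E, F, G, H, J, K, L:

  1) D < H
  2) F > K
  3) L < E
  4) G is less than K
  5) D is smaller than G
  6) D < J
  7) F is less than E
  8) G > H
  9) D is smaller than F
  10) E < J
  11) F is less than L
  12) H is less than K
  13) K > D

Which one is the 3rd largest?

Piecing the relations together gives one ordering: D < H < G < K < F < L < E < J.
Counting 3 from the largest end gives L.

L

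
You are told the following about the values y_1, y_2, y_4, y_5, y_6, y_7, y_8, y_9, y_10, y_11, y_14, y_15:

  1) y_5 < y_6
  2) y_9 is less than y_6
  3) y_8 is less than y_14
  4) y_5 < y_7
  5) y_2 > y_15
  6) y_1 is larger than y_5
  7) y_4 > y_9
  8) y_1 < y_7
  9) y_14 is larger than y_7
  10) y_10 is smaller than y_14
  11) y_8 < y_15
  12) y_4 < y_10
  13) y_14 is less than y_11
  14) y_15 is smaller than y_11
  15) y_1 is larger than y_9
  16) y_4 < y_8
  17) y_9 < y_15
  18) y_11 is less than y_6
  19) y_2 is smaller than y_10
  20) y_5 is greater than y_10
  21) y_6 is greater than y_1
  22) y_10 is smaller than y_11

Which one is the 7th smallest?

y_5

Piecing the relations together gives one ordering: y_9 < y_4 < y_8 < y_15 < y_2 < y_10 < y_5 < y_1 < y_7 < y_14 < y_11 < y_6.
Counting 7 from the smallest end gives y_5.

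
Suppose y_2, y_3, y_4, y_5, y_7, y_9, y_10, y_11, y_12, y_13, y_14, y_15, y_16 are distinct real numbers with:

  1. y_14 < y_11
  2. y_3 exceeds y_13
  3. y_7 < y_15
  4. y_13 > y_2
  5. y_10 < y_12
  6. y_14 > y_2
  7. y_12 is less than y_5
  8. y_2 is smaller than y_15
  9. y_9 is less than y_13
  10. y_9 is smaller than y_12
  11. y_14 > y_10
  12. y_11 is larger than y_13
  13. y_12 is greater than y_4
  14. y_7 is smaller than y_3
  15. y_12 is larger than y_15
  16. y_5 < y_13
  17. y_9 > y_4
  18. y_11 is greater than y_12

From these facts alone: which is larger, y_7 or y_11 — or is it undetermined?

Following the relations from y_7: y_7 < y_15 < y_12 < y_5 < y_13 < y_11.
So y_11 is larger.

y_11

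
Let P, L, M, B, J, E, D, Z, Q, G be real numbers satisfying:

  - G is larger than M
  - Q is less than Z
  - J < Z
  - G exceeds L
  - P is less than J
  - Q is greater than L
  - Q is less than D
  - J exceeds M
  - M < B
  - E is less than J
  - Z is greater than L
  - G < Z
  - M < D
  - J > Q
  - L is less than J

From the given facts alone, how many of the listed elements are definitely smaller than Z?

7

The elements the relations force below Z are M, L, G, E, P, Q, J — no chain reaches any other.
That is 7.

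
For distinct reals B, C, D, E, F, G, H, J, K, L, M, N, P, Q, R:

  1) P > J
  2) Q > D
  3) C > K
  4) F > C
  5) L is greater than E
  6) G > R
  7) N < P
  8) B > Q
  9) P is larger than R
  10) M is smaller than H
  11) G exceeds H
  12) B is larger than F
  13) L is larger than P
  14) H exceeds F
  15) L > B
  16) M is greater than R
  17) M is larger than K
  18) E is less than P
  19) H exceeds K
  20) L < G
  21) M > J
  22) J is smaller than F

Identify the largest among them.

R is not greatest since R < G; K is not greatest since K < M; J is not greatest since J < P; C is not greatest since C < F; D is not greatest since D < Q; E is not greatest since E < L; M is not greatest since M < H; Q is not greatest since Q < B; F is not greatest since F < B; N is not greatest since N < P; B is not greatest since B < L; P is not greatest since P < L; L is not greatest since L < G; H is not greatest since H < G.
Only G has nothing above it, so G is the largest.

G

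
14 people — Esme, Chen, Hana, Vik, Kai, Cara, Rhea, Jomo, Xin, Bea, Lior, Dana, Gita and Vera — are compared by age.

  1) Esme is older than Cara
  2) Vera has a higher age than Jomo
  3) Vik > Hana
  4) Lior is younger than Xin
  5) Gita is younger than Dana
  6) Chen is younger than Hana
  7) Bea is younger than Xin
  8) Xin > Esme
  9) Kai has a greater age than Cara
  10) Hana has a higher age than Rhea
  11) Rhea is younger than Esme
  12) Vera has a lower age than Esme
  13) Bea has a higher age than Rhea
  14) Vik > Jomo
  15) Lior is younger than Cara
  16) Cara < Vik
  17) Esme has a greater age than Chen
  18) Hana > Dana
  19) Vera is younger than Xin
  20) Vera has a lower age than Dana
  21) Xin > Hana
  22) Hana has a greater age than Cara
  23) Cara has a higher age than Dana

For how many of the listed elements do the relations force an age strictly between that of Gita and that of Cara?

1

Chaining upward from Gita reaches: Dana, Hana, Esme, Vik, Kai, Xin.
Chaining downward from Cara reaches: Lior, Jomo, Vera, Dana.
Strictly between Gita and Cara are those in both lists: Dana — 1 element.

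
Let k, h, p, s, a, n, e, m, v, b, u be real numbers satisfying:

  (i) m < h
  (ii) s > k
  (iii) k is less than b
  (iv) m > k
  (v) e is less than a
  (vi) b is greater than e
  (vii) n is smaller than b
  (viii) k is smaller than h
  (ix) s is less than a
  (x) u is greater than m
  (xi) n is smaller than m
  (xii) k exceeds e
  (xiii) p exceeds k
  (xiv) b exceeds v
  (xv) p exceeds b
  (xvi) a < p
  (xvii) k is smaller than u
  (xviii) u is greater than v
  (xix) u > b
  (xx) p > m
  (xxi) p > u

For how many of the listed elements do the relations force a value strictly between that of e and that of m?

The relations place e below m. An element lies strictly between them when it is forced above e and also forced below m.
Above e: {k, s, a, b, u, p, h}. Below m: {k, n}.
Intersection: {k} — 1.

1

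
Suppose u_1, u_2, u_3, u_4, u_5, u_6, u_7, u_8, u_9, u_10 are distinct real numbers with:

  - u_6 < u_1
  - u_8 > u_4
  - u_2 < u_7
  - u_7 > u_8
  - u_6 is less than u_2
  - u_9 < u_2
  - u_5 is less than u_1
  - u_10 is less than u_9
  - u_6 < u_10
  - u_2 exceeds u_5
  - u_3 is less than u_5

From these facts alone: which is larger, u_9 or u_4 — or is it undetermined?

Following every chain through u_4: above u_4 we get u_8, u_7.
u_9 is not reached, and no chain runs the other way from u_9 to u_4.
So the given relations leave the order of u_4 and u_9 undetermined.

undetermined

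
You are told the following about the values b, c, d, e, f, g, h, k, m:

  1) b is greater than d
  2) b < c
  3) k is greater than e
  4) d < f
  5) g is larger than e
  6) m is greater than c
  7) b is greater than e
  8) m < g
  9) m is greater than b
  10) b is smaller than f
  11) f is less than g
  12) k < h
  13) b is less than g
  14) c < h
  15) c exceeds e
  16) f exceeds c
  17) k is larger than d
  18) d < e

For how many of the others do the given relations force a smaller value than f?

4

From f the given relations immediately reach d, b, c.
From those, e — 4 in total.
Nothing else is reachable below f; 4 in all.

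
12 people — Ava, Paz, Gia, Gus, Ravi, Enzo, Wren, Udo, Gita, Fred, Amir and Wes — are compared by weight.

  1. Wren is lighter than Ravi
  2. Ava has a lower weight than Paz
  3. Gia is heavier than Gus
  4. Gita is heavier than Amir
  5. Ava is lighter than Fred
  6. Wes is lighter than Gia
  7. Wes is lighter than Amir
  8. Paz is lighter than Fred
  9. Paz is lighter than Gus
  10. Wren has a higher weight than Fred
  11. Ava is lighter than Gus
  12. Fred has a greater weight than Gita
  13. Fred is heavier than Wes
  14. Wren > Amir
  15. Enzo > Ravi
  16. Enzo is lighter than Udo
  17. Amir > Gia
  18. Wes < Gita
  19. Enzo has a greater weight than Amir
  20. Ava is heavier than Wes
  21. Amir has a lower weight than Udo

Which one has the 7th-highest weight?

Piecing the relations together gives one ordering: Wes < Ava < Paz < Gus < Gia < Amir < Gita < Fred < Wren < Ravi < Enzo < Udo.
Counting 7 from the largest end gives Amir.

Amir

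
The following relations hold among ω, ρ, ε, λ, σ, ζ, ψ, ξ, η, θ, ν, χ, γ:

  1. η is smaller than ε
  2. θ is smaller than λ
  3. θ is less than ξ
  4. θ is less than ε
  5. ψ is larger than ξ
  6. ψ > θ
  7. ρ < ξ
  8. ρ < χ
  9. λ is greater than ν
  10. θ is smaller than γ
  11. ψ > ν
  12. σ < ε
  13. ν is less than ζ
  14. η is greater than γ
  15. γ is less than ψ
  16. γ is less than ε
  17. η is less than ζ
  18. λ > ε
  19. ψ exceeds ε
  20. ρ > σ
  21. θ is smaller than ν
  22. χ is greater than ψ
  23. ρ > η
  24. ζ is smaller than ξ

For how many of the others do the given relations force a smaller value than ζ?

Directly below ζ: η, ν.
One step further: θ, γ (4 so far).
No other element is forced below ζ by the given relations, so the count is 4.

4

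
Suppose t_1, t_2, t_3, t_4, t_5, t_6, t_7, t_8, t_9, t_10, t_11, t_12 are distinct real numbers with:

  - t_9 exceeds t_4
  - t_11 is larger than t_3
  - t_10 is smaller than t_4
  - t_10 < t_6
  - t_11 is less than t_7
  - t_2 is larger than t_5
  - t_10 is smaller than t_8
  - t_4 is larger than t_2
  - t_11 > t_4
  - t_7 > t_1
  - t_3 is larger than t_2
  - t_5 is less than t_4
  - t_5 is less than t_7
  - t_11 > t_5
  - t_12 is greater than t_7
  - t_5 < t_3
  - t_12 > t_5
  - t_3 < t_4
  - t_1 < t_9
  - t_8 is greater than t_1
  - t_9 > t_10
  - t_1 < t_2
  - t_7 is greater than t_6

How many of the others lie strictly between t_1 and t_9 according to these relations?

3

Chaining upward from t_1 reaches: t_2, t_3, t_4, t_11, t_8, t_7, t_12.
Chaining downward from t_9 reaches: t_10, t_5, t_2, t_3, t_4.
Strictly between t_1 and t_9 are those in both lists: t_2, t_3, t_4 — 3 elements.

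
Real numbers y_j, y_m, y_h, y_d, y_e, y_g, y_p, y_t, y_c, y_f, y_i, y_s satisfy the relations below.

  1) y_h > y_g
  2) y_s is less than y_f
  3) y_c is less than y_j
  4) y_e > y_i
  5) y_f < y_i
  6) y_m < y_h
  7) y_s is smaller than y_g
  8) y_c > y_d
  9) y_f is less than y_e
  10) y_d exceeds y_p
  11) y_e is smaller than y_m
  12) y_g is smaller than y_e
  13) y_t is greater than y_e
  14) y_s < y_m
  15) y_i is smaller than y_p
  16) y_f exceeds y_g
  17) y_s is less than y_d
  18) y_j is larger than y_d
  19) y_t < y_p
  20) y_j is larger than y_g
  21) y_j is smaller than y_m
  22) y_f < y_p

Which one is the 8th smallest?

Chaining the given pairs: y_s < y_g < y_f < y_i < y_e < y_t < y_p < y_d < y_c < y_j < y_m < y_h.
Counting 8 from the smallest end gives y_d.

y_d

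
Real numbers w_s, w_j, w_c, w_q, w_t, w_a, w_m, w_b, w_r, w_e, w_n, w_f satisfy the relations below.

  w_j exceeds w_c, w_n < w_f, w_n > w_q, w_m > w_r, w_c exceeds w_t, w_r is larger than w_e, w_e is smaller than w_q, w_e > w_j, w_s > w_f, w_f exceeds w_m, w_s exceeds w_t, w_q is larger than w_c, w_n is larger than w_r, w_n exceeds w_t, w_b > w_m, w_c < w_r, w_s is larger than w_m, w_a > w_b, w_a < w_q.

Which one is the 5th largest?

Piecing the relations together gives one ordering: w_t < w_c < w_j < w_e < w_r < w_m < w_b < w_a < w_q < w_n < w_f < w_s.
Counting 5 from the largest end gives w_a.

w_a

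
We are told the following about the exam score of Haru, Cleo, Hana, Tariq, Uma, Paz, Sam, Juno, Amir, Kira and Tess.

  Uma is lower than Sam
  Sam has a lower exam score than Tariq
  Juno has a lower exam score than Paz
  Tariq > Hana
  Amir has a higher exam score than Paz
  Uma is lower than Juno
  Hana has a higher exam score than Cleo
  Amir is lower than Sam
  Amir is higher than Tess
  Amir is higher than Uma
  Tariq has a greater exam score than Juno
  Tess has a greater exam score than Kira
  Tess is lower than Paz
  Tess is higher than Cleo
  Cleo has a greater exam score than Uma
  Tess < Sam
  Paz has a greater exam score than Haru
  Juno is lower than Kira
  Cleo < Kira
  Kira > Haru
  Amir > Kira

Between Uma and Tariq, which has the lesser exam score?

Following the relations from Uma: Uma < Cleo < Kira < Tess < Paz < Amir < Sam < Tariq.
So Uma < Tariq; Uma is the lower of the two.

Uma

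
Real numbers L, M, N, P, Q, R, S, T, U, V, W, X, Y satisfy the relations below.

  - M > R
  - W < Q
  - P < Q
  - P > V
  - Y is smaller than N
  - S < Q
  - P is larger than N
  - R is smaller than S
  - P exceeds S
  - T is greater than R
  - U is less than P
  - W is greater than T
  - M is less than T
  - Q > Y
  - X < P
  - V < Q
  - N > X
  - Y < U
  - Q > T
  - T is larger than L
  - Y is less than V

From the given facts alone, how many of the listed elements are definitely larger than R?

6

Directly above R: S, M, T.
One step further: P, W, Q (6 so far).
Nothing else is reachable above R; 6 in all.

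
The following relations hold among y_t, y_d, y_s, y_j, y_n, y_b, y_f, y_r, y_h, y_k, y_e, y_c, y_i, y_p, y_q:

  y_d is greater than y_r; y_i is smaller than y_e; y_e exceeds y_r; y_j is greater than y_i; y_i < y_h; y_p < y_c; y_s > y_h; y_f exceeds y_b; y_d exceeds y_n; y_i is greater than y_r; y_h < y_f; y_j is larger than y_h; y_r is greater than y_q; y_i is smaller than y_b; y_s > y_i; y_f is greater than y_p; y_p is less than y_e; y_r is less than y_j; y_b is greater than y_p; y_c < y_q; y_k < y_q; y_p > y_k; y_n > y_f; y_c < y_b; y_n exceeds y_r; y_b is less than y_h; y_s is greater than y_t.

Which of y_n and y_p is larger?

Link the given pairs in sequence: y_p < y_c; y_c < y_q; y_q < y_r; y_r < y_i; y_i < y_b; y_b < y_h; y_h < y_f; y_f < y_n.
Chaining these gives y_p < y_c < y_q < y_r < y_i < y_b < y_h < y_f < y_n.
So y_p < y_n; y_n is the larger of the two.

y_n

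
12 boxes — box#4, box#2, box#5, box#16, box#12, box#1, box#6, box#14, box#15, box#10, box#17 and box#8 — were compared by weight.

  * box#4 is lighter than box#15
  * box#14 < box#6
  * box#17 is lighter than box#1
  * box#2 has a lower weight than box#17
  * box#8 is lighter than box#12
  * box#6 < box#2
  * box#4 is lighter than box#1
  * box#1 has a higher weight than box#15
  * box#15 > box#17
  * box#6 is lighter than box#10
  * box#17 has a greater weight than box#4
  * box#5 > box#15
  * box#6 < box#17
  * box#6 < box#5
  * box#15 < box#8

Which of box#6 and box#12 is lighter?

box#6 < box#2 < box#17 < box#15 < box#8 < box#12, by transitivity through box#2, box#17, box#15, box#8.
So box#6 < box#12; box#6 is the lighter of the two.

box#6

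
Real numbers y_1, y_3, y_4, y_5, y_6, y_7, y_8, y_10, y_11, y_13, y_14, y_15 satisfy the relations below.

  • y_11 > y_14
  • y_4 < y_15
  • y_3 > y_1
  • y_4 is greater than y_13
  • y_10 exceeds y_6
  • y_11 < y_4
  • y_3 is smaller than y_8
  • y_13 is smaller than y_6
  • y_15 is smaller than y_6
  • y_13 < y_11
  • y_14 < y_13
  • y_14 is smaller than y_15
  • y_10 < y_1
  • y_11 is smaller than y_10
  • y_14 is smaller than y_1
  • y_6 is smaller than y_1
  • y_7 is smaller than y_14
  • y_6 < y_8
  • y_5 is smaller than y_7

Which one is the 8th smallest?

The consecutive relations fix a unique order: y_5 < y_7 < y_14 < y_13 < y_11 < y_4 < y_15 < y_6 < y_10 < y_1 < y_3 < y_8.
Counting 8 from the smallest end gives y_6.

y_6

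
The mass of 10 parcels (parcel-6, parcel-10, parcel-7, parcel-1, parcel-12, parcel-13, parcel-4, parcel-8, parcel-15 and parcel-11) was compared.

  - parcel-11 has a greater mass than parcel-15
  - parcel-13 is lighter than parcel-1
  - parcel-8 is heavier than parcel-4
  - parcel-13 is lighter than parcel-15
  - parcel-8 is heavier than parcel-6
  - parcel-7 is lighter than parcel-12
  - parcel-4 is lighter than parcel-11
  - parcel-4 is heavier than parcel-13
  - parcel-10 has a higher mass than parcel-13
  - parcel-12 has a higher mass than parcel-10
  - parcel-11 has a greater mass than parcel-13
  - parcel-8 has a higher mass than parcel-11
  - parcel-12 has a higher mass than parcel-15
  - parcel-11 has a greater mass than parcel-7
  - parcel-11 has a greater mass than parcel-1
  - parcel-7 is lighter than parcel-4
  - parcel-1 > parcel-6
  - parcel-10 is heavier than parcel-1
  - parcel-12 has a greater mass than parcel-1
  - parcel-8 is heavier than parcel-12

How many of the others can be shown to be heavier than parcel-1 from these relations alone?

4

Directly above parcel-1: parcel-10, parcel-11, parcel-12.
One step further: parcel-8 (4 so far).
No other element is forced above parcel-1 by the given relations, so the count is 4.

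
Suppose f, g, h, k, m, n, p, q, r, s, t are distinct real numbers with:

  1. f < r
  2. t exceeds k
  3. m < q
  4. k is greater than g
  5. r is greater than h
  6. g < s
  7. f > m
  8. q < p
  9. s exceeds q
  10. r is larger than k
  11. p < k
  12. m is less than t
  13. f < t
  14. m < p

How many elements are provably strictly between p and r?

Chaining upward from p reaches: k, t.
Chaining downward from r reaches: h, m, q, g, k, f.
Strictly between p and r are those in both lists: k — 1 element.

1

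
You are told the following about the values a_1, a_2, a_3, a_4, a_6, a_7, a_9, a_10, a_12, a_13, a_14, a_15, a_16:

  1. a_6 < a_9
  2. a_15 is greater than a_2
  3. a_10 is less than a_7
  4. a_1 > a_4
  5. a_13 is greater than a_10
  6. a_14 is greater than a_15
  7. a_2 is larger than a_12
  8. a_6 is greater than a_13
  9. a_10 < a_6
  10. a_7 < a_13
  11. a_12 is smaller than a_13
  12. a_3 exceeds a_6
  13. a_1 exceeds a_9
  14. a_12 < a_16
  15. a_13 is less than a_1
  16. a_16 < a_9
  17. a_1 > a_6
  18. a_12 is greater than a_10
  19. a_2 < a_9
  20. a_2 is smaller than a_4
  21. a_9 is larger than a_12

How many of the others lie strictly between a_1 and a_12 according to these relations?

6

Chaining upward from a_12 reaches: a_16, a_2, a_13, a_15, a_6, a_4, a_14, a_3, a_9.
Chaining downward from a_1 reaches: a_10, a_7, a_16, a_2, a_13, a_6, a_4, a_9.
Strictly between a_12 and a_1 are those in both lists: a_16, a_2, a_13, a_6, a_4, a_9 — 6 elements.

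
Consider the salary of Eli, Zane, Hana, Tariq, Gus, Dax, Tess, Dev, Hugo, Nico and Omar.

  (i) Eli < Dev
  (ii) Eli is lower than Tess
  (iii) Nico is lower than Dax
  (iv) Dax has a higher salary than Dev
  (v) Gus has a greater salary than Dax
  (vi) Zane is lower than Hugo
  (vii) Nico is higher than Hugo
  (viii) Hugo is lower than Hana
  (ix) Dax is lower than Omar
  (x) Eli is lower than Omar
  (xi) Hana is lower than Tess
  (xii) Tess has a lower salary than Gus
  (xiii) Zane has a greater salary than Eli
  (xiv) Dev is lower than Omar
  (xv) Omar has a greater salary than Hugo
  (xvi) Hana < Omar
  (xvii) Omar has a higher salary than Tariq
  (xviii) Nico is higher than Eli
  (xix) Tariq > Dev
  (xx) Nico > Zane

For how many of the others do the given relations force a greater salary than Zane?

7

From Zane the given relations immediately reach Hugo, Nico.
From those, Hana, Dax, Omar — 5 in total.
From those, Tess, Gus — 7 in total.
Nothing else is reachable above Zane; 7 in all.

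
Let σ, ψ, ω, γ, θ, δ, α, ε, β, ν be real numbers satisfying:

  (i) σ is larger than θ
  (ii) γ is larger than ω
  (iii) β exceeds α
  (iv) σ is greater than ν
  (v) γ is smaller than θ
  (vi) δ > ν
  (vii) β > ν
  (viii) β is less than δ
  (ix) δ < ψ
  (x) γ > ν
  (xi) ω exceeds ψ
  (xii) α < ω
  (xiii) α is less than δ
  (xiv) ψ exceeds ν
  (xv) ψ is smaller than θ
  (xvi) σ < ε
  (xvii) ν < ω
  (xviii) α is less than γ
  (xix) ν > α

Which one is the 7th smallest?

Piecing the relations together gives one ordering: α < ν < β < δ < ψ < ω < γ < θ < σ < ε.
Counting 7 from the smallest end gives γ.

γ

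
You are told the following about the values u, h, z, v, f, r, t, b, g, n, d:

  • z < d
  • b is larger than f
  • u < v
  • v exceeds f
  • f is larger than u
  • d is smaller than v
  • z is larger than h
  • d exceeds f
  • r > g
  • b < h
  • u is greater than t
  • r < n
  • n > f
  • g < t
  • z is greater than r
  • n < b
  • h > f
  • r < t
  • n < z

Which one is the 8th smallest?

Chaining the given pairs: g < r < t < u < f < n < b < h < z < d < v.
The 8th smallest is h.

h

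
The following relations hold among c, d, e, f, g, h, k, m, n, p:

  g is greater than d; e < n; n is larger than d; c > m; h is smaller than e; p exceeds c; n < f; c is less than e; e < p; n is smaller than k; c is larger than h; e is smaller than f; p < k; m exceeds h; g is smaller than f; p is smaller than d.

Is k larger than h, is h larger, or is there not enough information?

h < m and m < c give h < c.
With c < e: h < m < c < e.
With e < p: h < m < c < e < p.
Then p < d extends the chain to d.
Then d < n extends the chain to n.
With n < k: h < m < c < e < p < d < n < k.
So k is larger.

k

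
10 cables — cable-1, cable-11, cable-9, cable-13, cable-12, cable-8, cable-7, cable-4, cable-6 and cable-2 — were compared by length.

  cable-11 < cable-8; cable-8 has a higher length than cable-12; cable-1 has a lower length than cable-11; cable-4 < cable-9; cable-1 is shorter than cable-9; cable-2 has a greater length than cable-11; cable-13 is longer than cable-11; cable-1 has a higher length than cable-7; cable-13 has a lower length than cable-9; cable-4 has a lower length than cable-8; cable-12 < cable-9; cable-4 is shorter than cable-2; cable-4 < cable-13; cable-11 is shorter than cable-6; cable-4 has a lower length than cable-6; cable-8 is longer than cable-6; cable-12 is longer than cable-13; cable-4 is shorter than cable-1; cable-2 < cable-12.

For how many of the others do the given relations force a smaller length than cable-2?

Directly below cable-2: cable-4, cable-11.
One step further: cable-1 (3 so far).
One step further: cable-7 (4 so far).
Nothing else is reachable below cable-2; 4 in all.

4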